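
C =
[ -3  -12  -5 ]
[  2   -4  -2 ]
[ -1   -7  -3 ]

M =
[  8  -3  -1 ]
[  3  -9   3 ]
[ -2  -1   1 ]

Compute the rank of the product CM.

2

First compute CM:
[[-50, 122, -38],
 [  8,  32, -16],
 [-23,  69, -23]]
Now row reduce the product.
R2 ← R2 + (4/25)·R1: [0, 1288/25, -552/25]
R3 ← R3 − (23/50)·R1: [0, 322/25, -138/25]
R3 ← R3 − (1/4)·R2: [0, 0, 0]
2 nonzero rows, so rank(CM) = 2.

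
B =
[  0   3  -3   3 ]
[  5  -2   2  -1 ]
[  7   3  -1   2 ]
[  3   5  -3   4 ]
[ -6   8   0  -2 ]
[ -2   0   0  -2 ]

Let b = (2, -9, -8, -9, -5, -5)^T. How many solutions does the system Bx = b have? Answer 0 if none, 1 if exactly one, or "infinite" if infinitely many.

Row reduce the augmented matrix [B | b].
Swap R1 ↔ R2
R3 ← R3 − (7/5)·R1: [0, 29/5, -19/5, 17/5, 23/5]
R4 ← R4 − (3/5)·R1: [0, 31/5, -21/5, 23/5, -18/5]
R5 ← R5 + (6/5)·R1: [0, 28/5, 12/5, -16/5, -79/5]
R6 ← R6 + (2/5)·R1: [0, -4/5, 4/5, -12/5, -43/5]
R3 ← R3 − (29/15)·R2: [0, 0, 2, -12/5, 11/15]
R4 ← R4 − (31/15)·R2: [0, 0, 2, -8/5, -116/15]
R5 ← R5 − (28/15)·R2: [0, 0, 8, -44/5, -293/15]
R6 ← R6 + (4/15)·R2: [0, 0, 0, -8/5, -121/15]
R4 ← R4 − R3: [0, 0, 0, 4/5, -127/15]
R5 ← R5 − (4)·R3: [0, 0, 0, 4/5, -337/15]
R5 ← R5 − R4: [0, 0, 0, 0, -14]
R6 ← R6 + (2)·R4: [0, 0, 0, 0, -25]
R6 ← R6 − (25/14)·R5: [0, 0, 0, 0, 0]
The echelon form has 5 nonzero rows; the last pivot sits in the augmented column, so rank(B) = 4 but rank([B|b]) = 5.
Since the ranks differ, the system is inconsistent.
It has no solutions.

0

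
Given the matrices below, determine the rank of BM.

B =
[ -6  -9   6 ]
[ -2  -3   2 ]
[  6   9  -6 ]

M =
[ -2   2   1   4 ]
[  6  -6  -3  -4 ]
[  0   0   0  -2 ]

1

First compute BM:
[[-42,  42,  21,   0],
 [-14,  14,   7,   0],
 [ 42, -42, -21,   0]]
Now row reduce the product.
R2 ← R2 − (1/3)·R1: [0, 0, 0, 0]
R3 ← R3 + R1: [0, 0, 0, 0]
1 nonzero row, so rank(BM) = 1.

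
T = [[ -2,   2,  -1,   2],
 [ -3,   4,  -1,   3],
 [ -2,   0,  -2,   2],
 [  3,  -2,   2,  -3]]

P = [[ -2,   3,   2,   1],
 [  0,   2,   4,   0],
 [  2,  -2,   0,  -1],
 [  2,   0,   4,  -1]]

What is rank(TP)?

2

First compute TP:
[[  6,   0,  12,  -3],
 [ 10,   1,  22,  -5],
 [  4,  -2,   4,  -2],
 [ -8,   1, -14,   4]]
Now row reduce the product.
R2 ← R2 − (5/3)·R1: [0, 1, 2, 0]
R3 ← R3 − (2/3)·R1: [0, -2, -4, 0]
R4 ← R4 + (4/3)·R1: [0, 1, 2, 0]
R3 ← R3 + (2)·R2: [0, 0, 0, 0]
R4 ← R4 − R2: [0, 0, 0, 0]
2 nonzero rows, so rank(TP) = 2.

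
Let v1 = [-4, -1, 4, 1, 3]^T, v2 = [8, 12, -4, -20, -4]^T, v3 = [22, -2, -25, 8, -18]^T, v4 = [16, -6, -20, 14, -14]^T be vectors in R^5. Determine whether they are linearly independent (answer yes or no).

no

Form the matrix with these vectors as rows and row reduce.
R2 ← R2 + (2)·R1: [0, 10, 4, -18, 2]
R3 ← R3 + (11/2)·R1: [0, -15/2, -3, 27/2, -3/2]
R4 ← R4 + (4)·R1: [0, -10, -4, 18, -2]
R3 ← R3 + (3/4)·R2: [0, 0, 0, 0, 0]
R4 ← R4 + R2: [0, 0, 0, 0, 0]
2 nonzero rows, so the 4 vectors span a space of dimension 2.
Since 2 < 4, the vectors are linearly dependent.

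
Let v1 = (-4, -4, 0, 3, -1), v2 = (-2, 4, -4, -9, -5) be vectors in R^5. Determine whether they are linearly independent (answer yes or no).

yes

Form the matrix with these vectors as rows and row reduce.
R2 ← R2 − (1/2)·R1: [0, 6, -4, -21/2, -9/2]
2 nonzero rows, so the 2 vectors span a space of dimension 2.
Since 2 = 2, the vectors are linearly independent.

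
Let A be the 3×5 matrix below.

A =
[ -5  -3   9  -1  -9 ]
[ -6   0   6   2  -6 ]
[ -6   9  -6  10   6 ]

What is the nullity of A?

Row reduce to echelon form.
R2 ← R2 − (6/5)·R1: [0, 18/5, -24/5, 16/5, 24/5]
R3 ← R3 − (6/5)·R1: [0, 63/5, -84/5, 56/5, 84/5]
R3 ← R3 − (7/2)·R2: [0, 0, 0, 0, 0]
2 nonzero rows, so rank(A) = 2.
A has 5 columns; by rank–nullity, nullity = 5 − 2 = 3.

3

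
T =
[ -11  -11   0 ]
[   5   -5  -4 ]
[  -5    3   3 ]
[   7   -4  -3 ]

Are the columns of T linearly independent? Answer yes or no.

yes

Row reduce T to echelon form.
R2 ← R2 + (5/11)·R1: [0, -10, -4]
R3 ← R3 − (5/11)·R1: [0, 8, 3]
R4 ← R4 + (7/11)·R1: [0, -11, -3]
R3 ← R3 + (4/5)·R2: [0, 0, -1/5]
R4 ← R4 − (11/10)·R2: [0, 0, 7/5]
R4 ← R4 + (7)·R3: [0, 0, 0]
3 pivots among 3 columns.
Every column is a pivot column, so the columns are linearly independent.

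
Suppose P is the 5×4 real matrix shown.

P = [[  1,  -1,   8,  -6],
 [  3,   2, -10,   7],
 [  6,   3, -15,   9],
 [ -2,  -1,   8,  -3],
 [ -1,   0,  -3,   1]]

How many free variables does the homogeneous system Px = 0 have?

Row reduce to echelon form.
R2 ← R2 − (3)·R1: [0, 5, -34, 25]
R3 ← R3 − (6)·R1: [0, 9, -63, 45]
R4 ← R4 + (2)·R1: [0, -3, 24, -15]
R5 ← R5 + R1: [0, -1, 5, -5]
R3 ← R3 − (9/5)·R2: [0, 0, -9/5, 0]
R4 ← R4 + (3/5)·R2: [0, 0, 18/5, 0]
R5 ← R5 + (1/5)·R2: [0, 0, -9/5, 0]
R4 ← R4 + (2)·R3: [0, 0, 0, 0]
R5 ← R5 − R3: [0, 0, 0, 0]
3 nonzero rows, so rank(P) = 3.
P has 4 columns; by rank–nullity, nullity = 4 − 3 = 1.

1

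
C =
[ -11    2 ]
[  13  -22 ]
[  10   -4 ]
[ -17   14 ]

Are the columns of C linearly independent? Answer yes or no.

Row reduce C to echelon form.
R2 ← R2 + (13/11)·R1: [0, -216/11]
R3 ← R3 + (10/11)·R1: [0, -24/11]
R4 ← R4 − (17/11)·R1: [0, 120/11]
R3 ← R3 − (1/9)·R2: [0, 0]
R4 ← R4 + (5/9)·R2: [0, 0]
2 pivots among 2 columns.
Every column is a pivot column, so the columns are linearly independent.

yes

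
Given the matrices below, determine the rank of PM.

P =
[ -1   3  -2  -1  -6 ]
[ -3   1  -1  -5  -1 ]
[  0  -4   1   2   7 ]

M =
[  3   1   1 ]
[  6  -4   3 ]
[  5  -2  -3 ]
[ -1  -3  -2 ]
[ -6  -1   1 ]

3

First compute PM:
[[ 42,   0,  10],
 [  3,  11,  12],
 [-63,   1, -12]]
Now row reduce the product.
R2 ← R2 − (1/14)·R1: [0, 11, 79/7]
R3 ← R3 + (3/2)·R1: [0, 1, 3]
R3 ← R3 − (1/11)·R2: [0, 0, 152/77]
3 nonzero rows, so rank(PM) = 3.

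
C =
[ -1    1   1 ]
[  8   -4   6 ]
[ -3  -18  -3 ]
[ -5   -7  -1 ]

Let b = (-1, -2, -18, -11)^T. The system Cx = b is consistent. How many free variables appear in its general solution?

Row reduce the augmented matrix [C | b].
R2 ← R2 + (8)·R1: [0, 4, 14, -10]
R3 ← R3 − (3)·R1: [0, -21, -6, -15]
R4 ← R4 − (5)·R1: [0, -12, -6, -6]
R3 ← R3 + (21/4)·R2: [0, 0, 135/2, -135/2]
R4 ← R4 + (3)·R2: [0, 0, 36, -36]
R4 ← R4 − (8/15)·R3: [0, 0, 0, 0]
The echelon form has 3 nonzero rows, and every pivot lies in the first 3 columns, so rank(C) = rank([C|b]) = 3.
The system is consistent.
Free variables = (unknowns) − (rank) = 3 − 3 = 0.

0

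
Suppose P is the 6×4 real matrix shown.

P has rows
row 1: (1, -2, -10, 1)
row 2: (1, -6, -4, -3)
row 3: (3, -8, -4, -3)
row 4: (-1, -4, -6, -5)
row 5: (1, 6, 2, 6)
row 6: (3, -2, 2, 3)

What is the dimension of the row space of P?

4

Row reduce to echelon form.
R2 ← R2 − R1: [0, -4, 6, -4]
R3 ← R3 − (3)·R1: [0, -2, 26, -6]
R4 ← R4 + R1: [0, -6, -16, -4]
R5 ← R5 − R1: [0, 8, 12, 5]
R6 ← R6 − (3)·R1: [0, 4, 32, 0]
R3 ← R3 − (1/2)·R2: [0, 0, 23, -4]
R4 ← R4 − (3/2)·R2: [0, 0, -25, 2]
R5 ← R5 + (2)·R2: [0, 0, 24, -3]
R6 ← R6 + R2: [0, 0, 38, -4]
R4 ← R4 + (25/23)·R3: [0, 0, 0, -54/23]
R5 ← R5 − (24/23)·R3: [0, 0, 0, 27/23]
R6 ← R6 − (38/23)·R3: [0, 0, 0, 60/23]
R5 ← R5 + (1/2)·R4: [0, 0, 0, 0]
R6 ← R6 + (10/9)·R4: [0, 0, 0, 0]
Echelon form has 4 nonzero rows, so rank(P) = 4.
The row space has dimension equal to the rank: 4.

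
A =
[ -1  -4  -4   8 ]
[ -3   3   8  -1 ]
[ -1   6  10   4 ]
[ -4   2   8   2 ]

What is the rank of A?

Row reduce to echelon form.
R2 ← R2 − (3)·R1: [0, 15, 20, -25]
R3 ← R3 − R1: [0, 10, 14, -4]
R4 ← R4 − (4)·R1: [0, 18, 24, -30]
R3 ← R3 − (2/3)·R2: [0, 0, 2/3, 38/3]
R4 ← R4 − (6/5)·R2: [0, 0, 0, 0]
Echelon form has 3 nonzero rows, so rank(A) = 3.

3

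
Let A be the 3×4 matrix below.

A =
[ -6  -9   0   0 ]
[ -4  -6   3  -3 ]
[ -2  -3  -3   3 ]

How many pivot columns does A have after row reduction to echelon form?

2

Row reduce to echelon form.
R2 ← R2 − (2/3)·R1: [0, 0, 3, -3]
R3 ← R3 − (1/3)·R1: [0, 0, -3, 3]
R3 ← R3 + R2: [0, 0, 0, 0]
Echelon form has 2 nonzero rows, so rank(A) = 2.
Each nonzero row contributes one pivot column: 2 pivot columns.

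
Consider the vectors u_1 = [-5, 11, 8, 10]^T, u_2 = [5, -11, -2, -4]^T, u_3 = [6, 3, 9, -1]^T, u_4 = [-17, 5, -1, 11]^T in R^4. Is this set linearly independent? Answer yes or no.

yes

Form the matrix with these vectors as rows and row reduce.
R2 ← R2 + R1: [0, 0, 6, 6]
R3 ← R3 + (6/5)·R1: [0, 81/5, 93/5, 11]
R4 ← R4 − (17/5)·R1: [0, -162/5, -141/5, -23]
Swap R2 ↔ R3
R4 ← R4 + (2)·R2: [0, 0, 9, -1]
R4 ← R4 − (3/2)·R3: [0, 0, 0, -10]
4 nonzero rows, so the 4 vectors span a space of dimension 4.
Since 4 = 4, the vectors are linearly independent.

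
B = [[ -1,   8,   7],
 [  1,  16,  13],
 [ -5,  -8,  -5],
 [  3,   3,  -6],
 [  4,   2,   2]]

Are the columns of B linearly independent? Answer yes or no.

yes

Row reduce B to echelon form.
R2 ← R2 + R1: [0, 24, 20]
R3 ← R3 − (5)·R1: [0, -48, -40]
R4 ← R4 + (3)·R1: [0, 27, 15]
R5 ← R5 + (4)·R1: [0, 34, 30]
R3 ← R3 + (2)·R2: [0, 0, 0]
R4 ← R4 − (9/8)·R2: [0, 0, -15/2]
R5 ← R5 − (17/12)·R2: [0, 0, 5/3]
Swap R3 ↔ R4
R5 ← R5 + (2/9)·R3: [0, 0, 0]
3 pivots among 3 columns.
Every column is a pivot column, so the columns are linearly independent.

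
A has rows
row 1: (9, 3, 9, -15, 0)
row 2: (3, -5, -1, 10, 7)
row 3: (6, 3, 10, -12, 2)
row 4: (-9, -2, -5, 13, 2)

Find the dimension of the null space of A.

2

Row reduce to echelon form.
R2 ← R2 − (1/3)·R1: [0, -6, -4, 15, 7]
R3 ← R3 − (2/3)·R1: [0, 1, 4, -2, 2]
R4 ← R4 + R1: [0, 1, 4, -2, 2]
R3 ← R3 + (1/6)·R2: [0, 0, 10/3, 1/2, 19/6]
R4 ← R4 + (1/6)·R2: [0, 0, 10/3, 1/2, 19/6]
R4 ← R4 − R3: [0, 0, 0, 0, 0]
3 nonzero rows, so rank(A) = 3.
A has 5 columns; by rank–nullity, nullity = 5 − 3 = 2.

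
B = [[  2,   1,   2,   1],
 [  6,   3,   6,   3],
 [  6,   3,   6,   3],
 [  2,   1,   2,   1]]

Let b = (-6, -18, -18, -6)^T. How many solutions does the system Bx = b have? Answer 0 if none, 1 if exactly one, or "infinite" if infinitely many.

infinite

Row reduce the augmented matrix [B | b].
R2 ← R2 − (3)·R1: [0, 0, 0, 0, 0]
R3 ← R3 − (3)·R1: [0, 0, 0, 0, 0]
R4 ← R4 − R1: [0, 0, 0, 0, 0]
The echelon form has 1 nonzero rows, and every pivot lies in the first 4 columns, so rank(B) = rank([B|b]) = 1.
The system is consistent.
rank = 1 < 4 unknowns, so there are infinitely many solutions.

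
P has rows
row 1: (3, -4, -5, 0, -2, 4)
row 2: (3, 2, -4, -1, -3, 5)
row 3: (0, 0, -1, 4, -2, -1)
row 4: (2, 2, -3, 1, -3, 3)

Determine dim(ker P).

Row reduce to echelon form.
R2 ← R2 − R1: [0, 6, 1, -1, -1, 1]
R4 ← R4 − (2/3)·R1: [0, 14/3, 1/3, 1, -5/3, 1/3]
R4 ← R4 − (7/9)·R2: [0, 0, -4/9, 16/9, -8/9, -4/9]
R4 ← R4 − (4/9)·R3: [0, 0, 0, 0, 0, 0]
3 nonzero rows, so rank(P) = 3.
P has 6 columns; by rank–nullity, nullity = 6 − 3 = 3.

3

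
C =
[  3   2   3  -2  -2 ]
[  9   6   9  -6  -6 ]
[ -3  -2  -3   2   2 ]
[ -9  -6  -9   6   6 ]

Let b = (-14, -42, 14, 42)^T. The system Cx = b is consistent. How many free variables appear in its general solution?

Row reduce the augmented matrix [C | b].
R2 ← R2 − (3)·R1: [0, 0, 0, 0, 0, 0]
R3 ← R3 + R1: [0, 0, 0, 0, 0, 0]
R4 ← R4 + (3)·R1: [0, 0, 0, 0, 0, 0]
The echelon form has 1 nonzero rows, and every pivot lies in the first 5 columns, so rank(C) = rank([C|b]) = 1.
The system is consistent.
Free variables = (unknowns) − (rank) = 5 − 1 = 4.

4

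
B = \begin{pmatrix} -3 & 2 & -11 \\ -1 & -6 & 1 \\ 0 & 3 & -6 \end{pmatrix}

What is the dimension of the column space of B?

Row reduce to echelon form.
R2 ← R2 − (1/3)·R1: [0, -20/3, 14/3]
R3 ← R3 + (9/20)·R2: [0, 0, -39/10]
Echelon form has 3 nonzero rows, so rank(B) = 3.
The column space has dimension equal to the rank: 3.

3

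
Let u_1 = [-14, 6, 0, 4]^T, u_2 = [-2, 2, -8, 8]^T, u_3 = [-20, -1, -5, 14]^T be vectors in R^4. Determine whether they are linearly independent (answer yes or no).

yes

Form the matrix with these vectors as rows and row reduce.
R2 ← R2 − (1/7)·R1: [0, 8/7, -8, 52/7]
R3 ← R3 − (10/7)·R1: [0, -67/7, -5, 58/7]
R3 ← R3 + (67/8)·R2: [0, 0, -72, 141/2]
3 nonzero rows, so the 3 vectors span a space of dimension 3.
Since 3 = 3, the vectors are linearly independent.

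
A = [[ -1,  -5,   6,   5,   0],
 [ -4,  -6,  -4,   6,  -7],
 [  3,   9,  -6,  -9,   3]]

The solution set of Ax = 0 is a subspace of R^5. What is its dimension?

Row reduce to echelon form.
R2 ← R2 − (4)·R1: [0, 14, -28, -14, -7]
R3 ← R3 + (3)·R1: [0, -6, 12, 6, 3]
R3 ← R3 + (3/7)·R2: [0, 0, 0, 0, 0]
2 nonzero rows, so rank(A) = 2.
A has 5 columns; by rank–nullity, nullity = 5 − 2 = 3.

3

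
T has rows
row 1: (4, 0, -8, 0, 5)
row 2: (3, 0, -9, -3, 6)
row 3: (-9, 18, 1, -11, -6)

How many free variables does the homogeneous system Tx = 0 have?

Row reduce to echelon form.
R2 ← R2 − (3/4)·R1: [0, 0, -3, -3, 9/4]
R3 ← R3 + (9/4)·R1: [0, 18, -17, -11, 21/4]
Swap R2 ↔ R3
3 nonzero rows, so rank(T) = 3.
T has 5 columns; by rank–nullity, nullity = 5 − 3 = 2.

2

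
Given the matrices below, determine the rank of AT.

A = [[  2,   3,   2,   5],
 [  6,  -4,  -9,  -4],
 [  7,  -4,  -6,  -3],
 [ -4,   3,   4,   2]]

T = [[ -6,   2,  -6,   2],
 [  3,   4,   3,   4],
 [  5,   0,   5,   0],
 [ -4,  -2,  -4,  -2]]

First compute AT:
[[-13,   6, -13,   6],
 [-77,   4, -77,   4],
 [-72,   4, -72,   4],
 [ 45,   0,  45,   0]]
Now row reduce the product.
R2 ← R2 − (77/13)·R1: [0, -410/13, 0, -410/13]
R3 ← R3 − (72/13)·R1: [0, -380/13, 0, -380/13]
R4 ← R4 + (45/13)·R1: [0, 270/13, 0, 270/13]
R3 ← R3 − (38/41)·R2: [0, 0, 0, 0]
R4 ← R4 + (27/41)·R2: [0, 0, 0, 0]
2 nonzero rows, so rank(AT) = 2.

2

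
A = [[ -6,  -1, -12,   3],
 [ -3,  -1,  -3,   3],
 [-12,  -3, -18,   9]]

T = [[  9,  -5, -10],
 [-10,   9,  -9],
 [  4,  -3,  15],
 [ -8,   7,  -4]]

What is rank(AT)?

First compute AT:
[[-116,  78, -123],
 [-53,  36, -18],
 [-222, 150, -159]]
Now row reduce the product.
R2 ← R2 − (53/116)·R1: [0, 21/58, 4431/116]
R3 ← R3 − (111/58)·R1: [0, 21/29, 4431/58]
R3 ← R3 − (2)·R2: [0, 0, 0]
2 nonzero rows, so rank(AT) = 2.

2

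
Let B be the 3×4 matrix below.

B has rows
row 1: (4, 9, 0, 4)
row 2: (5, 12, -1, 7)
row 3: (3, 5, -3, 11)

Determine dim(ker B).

1

Row reduce to echelon form.
R2 ← R2 − (5/4)·R1: [0, 3/4, -1, 2]
R3 ← R3 − (3/4)·R1: [0, -7/4, -3, 8]
R3 ← R3 + (7/3)·R2: [0, 0, -16/3, 38/3]
3 nonzero rows, so rank(B) = 3.
B has 4 columns; by rank–nullity, nullity = 4 − 3 = 1.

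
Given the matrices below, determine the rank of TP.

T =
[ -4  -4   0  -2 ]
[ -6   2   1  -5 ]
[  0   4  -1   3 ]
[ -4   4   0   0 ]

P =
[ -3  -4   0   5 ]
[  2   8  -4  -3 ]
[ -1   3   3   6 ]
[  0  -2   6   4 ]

4

First compute TP:
[[  4, -12,   4, -16],
 [ 21,  53, -35, -50],
 [  9,  23,  -1,  -6],
 [ 20,  48, -16, -32]]
Now row reduce the product.
R2 ← R2 − (21/4)·R1: [0, 116, -56, 34]
R3 ← R3 − (9/4)·R1: [0, 50, -10, 30]
R4 ← R4 − (5)·R1: [0, 108, -36, 48]
R3 ← R3 − (25/58)·R2: [0, 0, 410/29, 445/29]
R4 ← R4 − (27/29)·R2: [0, 0, 468/29, 474/29]
R4 ← R4 − (234/205)·R3: [0, 0, 0, -48/41]
4 nonzero rows, so rank(TP) = 4.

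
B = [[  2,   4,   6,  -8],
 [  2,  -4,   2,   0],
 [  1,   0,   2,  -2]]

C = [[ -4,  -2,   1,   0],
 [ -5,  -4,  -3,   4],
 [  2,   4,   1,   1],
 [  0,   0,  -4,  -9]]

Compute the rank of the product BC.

First compute BC:
[[-16,   4,  28,  94],
 [ 16,  20,  16, -14],
 [  0,   6,  11,  20]]
Now row reduce the product.
R2 ← R2 + R1: [0, 24, 44, 80]
R3 ← R3 − (1/4)·R2: [0, 0, 0, 0]
2 nonzero rows, so rank(BC) = 2.

2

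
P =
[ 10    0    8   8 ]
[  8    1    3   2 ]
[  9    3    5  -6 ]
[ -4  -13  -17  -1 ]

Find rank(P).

Row reduce to echelon form.
R2 ← R2 − (4/5)·R1: [0, 1, -17/5, -22/5]
R3 ← R3 − (9/10)·R1: [0, 3, -11/5, -66/5]
R4 ← R4 + (2/5)·R1: [0, -13, -69/5, 11/5]
R3 ← R3 − (3)·R2: [0, 0, 8, 0]
R4 ← R4 + (13)·R2: [0, 0, -58, -55]
R4 ← R4 + (29/4)·R3: [0, 0, 0, -55]
Echelon form has 4 nonzero rows, so rank(P) = 4.

4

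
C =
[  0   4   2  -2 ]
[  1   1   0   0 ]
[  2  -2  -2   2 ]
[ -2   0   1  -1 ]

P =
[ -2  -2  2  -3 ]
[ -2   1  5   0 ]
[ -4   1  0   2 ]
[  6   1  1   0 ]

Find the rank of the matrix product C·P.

2

First compute CP:
[[-28,   4,  18,   4],
 [ -4,  -1,   7,  -3],
 [ 20,  -6,  -4, -10],
 [ -6,   4,  -5,   8]]
Now row reduce the product.
R2 ← R2 − (1/7)·R1: [0, -11/7, 31/7, -25/7]
R3 ← R3 + (5/7)·R1: [0, -22/7, 62/7, -50/7]
R4 ← R4 − (3/14)·R1: [0, 22/7, -62/7, 50/7]
R3 ← R3 − (2)·R2: [0, 0, 0, 0]
R4 ← R4 + (2)·R2: [0, 0, 0, 0]
2 nonzero rows, so rank(CP) = 2.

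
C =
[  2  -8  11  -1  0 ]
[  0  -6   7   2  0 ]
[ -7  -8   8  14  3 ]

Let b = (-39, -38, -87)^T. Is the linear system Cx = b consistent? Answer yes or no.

yes

Row reduce the augmented matrix [C | b].
R3 ← R3 + (7/2)·R1: [0, -36, 93/2, 21/2, 3, -447/2]
R3 ← R3 − (6)·R2: [0, 0, 9/2, -3/2, 3, 9/2]
The echelon form has 3 nonzero rows, and every pivot lies in the first 5 columns, so rank(C) = rank([C|b]) = 3.
The system is consistent.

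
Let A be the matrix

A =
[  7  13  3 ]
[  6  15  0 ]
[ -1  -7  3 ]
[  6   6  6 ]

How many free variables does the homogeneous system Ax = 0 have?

Row reduce to echelon form.
R2 ← R2 − (6/7)·R1: [0, 27/7, -18/7]
R3 ← R3 + (1/7)·R1: [0, -36/7, 24/7]
R4 ← R4 − (6/7)·R1: [0, -36/7, 24/7]
R3 ← R3 + (4/3)·R2: [0, 0, 0]
R4 ← R4 + (4/3)·R2: [0, 0, 0]
2 nonzero rows, so rank(A) = 2.
A has 3 columns; by rank–nullity, nullity = 3 − 2 = 1.

1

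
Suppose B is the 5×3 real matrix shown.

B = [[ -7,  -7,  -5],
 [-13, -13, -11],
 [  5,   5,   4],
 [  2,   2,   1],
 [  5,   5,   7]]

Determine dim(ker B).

Row reduce to echelon form.
R2 ← R2 − (13/7)·R1: [0, 0, -12/7]
R3 ← R3 + (5/7)·R1: [0, 0, 3/7]
R4 ← R4 + (2/7)·R1: [0, 0, -3/7]
R5 ← R5 + (5/7)·R1: [0, 0, 24/7]
R3 ← R3 + (1/4)·R2: [0, 0, 0]
R4 ← R4 − (1/4)·R2: [0, 0, 0]
R5 ← R5 + (2)·R2: [0, 0, 0]
2 nonzero rows, so rank(B) = 2.
B has 3 columns; by rank–nullity, nullity = 3 − 2 = 1.

1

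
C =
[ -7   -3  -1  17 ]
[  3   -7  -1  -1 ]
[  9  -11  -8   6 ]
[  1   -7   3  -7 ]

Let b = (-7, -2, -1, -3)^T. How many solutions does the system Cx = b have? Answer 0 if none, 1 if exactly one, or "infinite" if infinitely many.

Row reduce the augmented matrix [C | b].
R2 ← R2 + (3/7)·R1: [0, -58/7, -10/7, 44/7, -5]
R3 ← R3 + (9/7)·R1: [0, -104/7, -65/7, 195/7, -10]
R4 ← R4 + (1/7)·R1: [0, -52/7, 20/7, -32/7, -4]
R3 ← R3 − (52/29)·R2: [0, 0, -195/29, 481/29, -30/29]
R4 ← R4 − (26/29)·R2: [0, 0, 120/29, -296/29, 14/29]
R4 ← R4 + (8/13)·R3: [0, 0, 0, 0, -2/13]
The echelon form has 4 nonzero rows; the last pivot sits in the augmented column, so rank(C) = 3 but rank([C|b]) = 4.
Since the ranks differ, the system is inconsistent.
It has no solutions.

0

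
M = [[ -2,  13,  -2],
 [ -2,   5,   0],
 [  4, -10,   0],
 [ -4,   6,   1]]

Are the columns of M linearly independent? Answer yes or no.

no

Row reduce M to echelon form.
R2 ← R2 − R1: [0, -8, 2]
R3 ← R3 + (2)·R1: [0, 16, -4]
R4 ← R4 − (2)·R1: [0, -20, 5]
R3 ← R3 + (2)·R2: [0, 0, 0]
R4 ← R4 − (5/2)·R2: [0, 0, 0]
2 pivots among 3 columns.
Only 2 < 3 pivot columns, so the columns are linearly dependent.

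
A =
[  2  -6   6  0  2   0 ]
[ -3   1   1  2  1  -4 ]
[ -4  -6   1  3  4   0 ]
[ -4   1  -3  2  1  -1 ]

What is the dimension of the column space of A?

3

Row reduce to echelon form.
R2 ← R2 + (3/2)·R1: [0, -8, 10, 2, 4, -4]
R3 ← R3 + (2)·R1: [0, -18, 13, 3, 8, 0]
R4 ← R4 + (2)·R1: [0, -11, 9, 2, 5, -1]
R3 ← R3 − (9/4)·R2: [0, 0, -19/2, -3/2, -1, 9]
R4 ← R4 − (11/8)·R2: [0, 0, -19/4, -3/4, -1/2, 9/2]
R4 ← R4 − (1/2)·R3: [0, 0, 0, 0, 0, 0]
Echelon form has 3 nonzero rows, so rank(A) = 3.
The column space has dimension equal to the rank: 3.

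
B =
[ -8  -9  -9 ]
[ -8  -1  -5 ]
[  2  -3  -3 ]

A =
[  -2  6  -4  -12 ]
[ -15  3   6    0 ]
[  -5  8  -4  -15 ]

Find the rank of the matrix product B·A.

First compute BA:
[[196, -147,  14, 231],
 [ 56, -91,  46, 171],
 [ 56, -21, -14,  21]]
Now row reduce the product.
R2 ← R2 − (2/7)·R1: [0, -49, 42, 105]
R3 ← R3 − (2/7)·R1: [0, 21, -18, -45]
R3 ← R3 + (3/7)·R2: [0, 0, 0, 0]
2 nonzero rows, so rank(BA) = 2.

2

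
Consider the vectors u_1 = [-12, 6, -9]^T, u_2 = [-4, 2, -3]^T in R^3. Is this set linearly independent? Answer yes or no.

no

Form the matrix with these vectors as rows and row reduce.
R2 ← R2 − (1/3)·R1: [0, 0, 0]
1 nonzero row, so the 2 vectors span a space of dimension 1.
Since 1 < 2, the vectors are linearly dependent.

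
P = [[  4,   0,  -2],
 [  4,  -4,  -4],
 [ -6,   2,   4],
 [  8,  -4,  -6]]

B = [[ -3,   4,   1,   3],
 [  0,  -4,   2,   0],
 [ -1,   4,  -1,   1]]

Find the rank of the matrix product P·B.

2

First compute PB:
[[-10,   8,   6,  10],
 [ -8,  16,   0,   8],
 [ 14, -16,  -6, -14],
 [-18,  24,   6,  18]]
Now row reduce the product.
R2 ← R2 − (4/5)·R1: [0, 48/5, -24/5, 0]
R3 ← R3 + (7/5)·R1: [0, -24/5, 12/5, 0]
R4 ← R4 − (9/5)·R1: [0, 48/5, -24/5, 0]
R3 ← R3 + (1/2)·R2: [0, 0, 0, 0]
R4 ← R4 − R2: [0, 0, 0, 0]
2 nonzero rows, so rank(PB) = 2.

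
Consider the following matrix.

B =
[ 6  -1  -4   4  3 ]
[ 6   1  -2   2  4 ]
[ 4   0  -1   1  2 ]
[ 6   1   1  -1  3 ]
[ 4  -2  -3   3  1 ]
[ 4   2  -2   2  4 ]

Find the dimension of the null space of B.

Row reduce to echelon form.
R2 ← R2 − R1: [0, 2, 2, -2, 1]
R3 ← R3 − (2/3)·R1: [0, 2/3, 5/3, -5/3, 0]
R4 ← R4 − R1: [0, 2, 5, -5, 0]
R5 ← R5 − (2/3)·R1: [0, -4/3, -1/3, 1/3, -1]
R6 ← R6 − (2/3)·R1: [0, 8/3, 2/3, -2/3, 2]
R3 ← R3 − (1/3)·R2: [0, 0, 1, -1, -1/3]
R4 ← R4 − R2: [0, 0, 3, -3, -1]
R5 ← R5 + (2/3)·R2: [0, 0, 1, -1, -1/3]
R6 ← R6 − (4/3)·R2: [0, 0, -2, 2, 2/3]
R4 ← R4 − (3)·R3: [0, 0, 0, 0, 0]
R5 ← R5 − R3: [0, 0, 0, 0, 0]
R6 ← R6 + (2)·R3: [0, 0, 0, 0, 0]
3 nonzero rows, so rank(B) = 3.
B has 5 columns; by rank–nullity, nullity = 5 − 3 = 2.

2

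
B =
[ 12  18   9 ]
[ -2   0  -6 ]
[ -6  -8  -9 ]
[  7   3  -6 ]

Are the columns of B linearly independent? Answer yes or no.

Row reduce B to echelon form.
R2 ← R2 + (1/6)·R1: [0, 3, -9/2]
R3 ← R3 + (1/2)·R1: [0, 1, -9/2]
R4 ← R4 − (7/12)·R1: [0, -15/2, -45/4]
R3 ← R3 − (1/3)·R2: [0, 0, -3]
R4 ← R4 + (5/2)·R2: [0, 0, -45/2]
R4 ← R4 − (15/2)·R3: [0, 0, 0]
3 pivots among 3 columns.
Every column is a pivot column, so the columns are linearly independent.

yes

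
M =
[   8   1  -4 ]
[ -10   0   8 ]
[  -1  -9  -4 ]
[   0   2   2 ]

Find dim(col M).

Row reduce to echelon form.
R2 ← R2 + (5/4)·R1: [0, 5/4, 3]
R3 ← R3 + (1/8)·R1: [0, -71/8, -9/2]
R3 ← R3 + (71/10)·R2: [0, 0, 84/5]
R4 ← R4 − (8/5)·R2: [0, 0, -14/5]
R4 ← R4 + (1/6)·R3: [0, 0, 0]
Echelon form has 3 nonzero rows, so rank(M) = 3.
The column space has dimension equal to the rank: 3.

3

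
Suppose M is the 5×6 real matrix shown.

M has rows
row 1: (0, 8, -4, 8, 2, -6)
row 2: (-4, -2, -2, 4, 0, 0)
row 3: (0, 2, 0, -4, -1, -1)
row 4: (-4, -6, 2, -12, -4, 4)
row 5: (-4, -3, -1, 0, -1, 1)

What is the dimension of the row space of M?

3

Row reduce to echelon form.
Swap R1 ↔ R2
R4 ← R4 − R1: [0, -4, 4, -16, -4, 4]
R5 ← R5 − R1: [0, -1, 1, -4, -1, 1]
R3 ← R3 − (1/4)·R2: [0, 0, 1, -6, -3/2, 1/2]
R4 ← R4 + (1/2)·R2: [0, 0, 2, -12, -3, 1]
R5 ← R5 + (1/8)·R2: [0, 0, 1/2, -3, -3/4, 1/4]
R4 ← R4 − (2)·R3: [0, 0, 0, 0, 0, 0]
R5 ← R5 − (1/2)·R3: [0, 0, 0, 0, 0, 0]
Echelon form has 3 nonzero rows, so rank(M) = 3.
The row space has dimension equal to the rank: 3.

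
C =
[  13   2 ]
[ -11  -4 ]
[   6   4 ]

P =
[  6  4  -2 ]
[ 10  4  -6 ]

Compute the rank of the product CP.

2

First compute CP:
[[ 98,  60, -38],
 [-106, -60,  46],
 [ 76,  40, -36]]
Now row reduce the product.
R2 ← R2 + (53/49)·R1: [0, 240/49, 240/49]
R3 ← R3 − (38/49)·R1: [0, -320/49, -320/49]
R3 ← R3 + (4/3)·R2: [0, 0, 0]
2 nonzero rows, so rank(CP) = 2.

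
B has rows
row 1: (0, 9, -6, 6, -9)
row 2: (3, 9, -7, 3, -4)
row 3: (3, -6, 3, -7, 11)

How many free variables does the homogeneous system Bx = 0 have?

3

Row reduce to echelon form.
Swap R1 ↔ R2
R3 ← R3 − R1: [0, -15, 10, -10, 15]
R3 ← R3 + (5/3)·R2: [0, 0, 0, 0, 0]
2 nonzero rows, so rank(B) = 2.
B has 5 columns; by rank–nullity, nullity = 5 − 2 = 3.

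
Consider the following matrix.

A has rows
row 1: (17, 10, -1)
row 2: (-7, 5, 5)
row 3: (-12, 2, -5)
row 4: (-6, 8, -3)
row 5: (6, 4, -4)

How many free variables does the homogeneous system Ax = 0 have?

0

Row reduce to echelon form.
R2 ← R2 + (7/17)·R1: [0, 155/17, 78/17]
R3 ← R3 + (12/17)·R1: [0, 154/17, -97/17]
R4 ← R4 + (6/17)·R1: [0, 196/17, -57/17]
R5 ← R5 − (6/17)·R1: [0, 8/17, -62/17]
R3 ← R3 − (154/155)·R2: [0, 0, -1591/155]
R4 ← R4 − (196/155)·R2: [0, 0, -1419/155]
R5 ← R5 − (8/155)·R2: [0, 0, -602/155]
R4 ← R4 − (33/37)·R3: [0, 0, 0]
R5 ← R5 − (14/37)·R3: [0, 0, 0]
3 nonzero rows, so rank(A) = 3.
A has 3 columns; by rank–nullity, nullity = 3 − 3 = 0.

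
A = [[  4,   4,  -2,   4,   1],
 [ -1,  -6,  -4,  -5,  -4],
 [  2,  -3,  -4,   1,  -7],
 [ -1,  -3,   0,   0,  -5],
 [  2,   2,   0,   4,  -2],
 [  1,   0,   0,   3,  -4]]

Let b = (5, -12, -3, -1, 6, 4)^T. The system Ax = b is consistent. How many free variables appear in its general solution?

2

Row reduce the augmented matrix [A | b].
R2 ← R2 + (1/4)·R1: [0, -5, -9/2, -4, -15/4, -43/4]
R3 ← R3 − (1/2)·R1: [0, -5, -3, -1, -15/2, -11/2]
R4 ← R4 + (1/4)·R1: [0, -2, -1/2, 1, -19/4, 1/4]
R5 ← R5 − (1/2)·R1: [0, 0, 1, 2, -5/2, 7/2]
R6 ← R6 − (1/4)·R1: [0, -1, 1/2, 2, -17/4, 11/4]
R3 ← R3 − R2: [0, 0, 3/2, 3, -15/4, 21/4]
R4 ← R4 − (2/5)·R2: [0, 0, 13/10, 13/5, -13/4, 91/20]
R6 ← R6 − (1/5)·R2: [0, 0, 7/5, 14/5, -7/2, 49/10]
R4 ← R4 − (13/15)·R3: [0, 0, 0, 0, 0, 0]
R5 ← R5 − (2/3)·R3: [0, 0, 0, 0, 0, 0]
R6 ← R6 − (14/15)·R3: [0, 0, 0, 0, 0, 0]
The echelon form has 3 nonzero rows, and every pivot lies in the first 5 columns, so rank(A) = rank([A|b]) = 3.
The system is consistent.
Free variables = (unknowns) − (rank) = 5 − 3 = 2.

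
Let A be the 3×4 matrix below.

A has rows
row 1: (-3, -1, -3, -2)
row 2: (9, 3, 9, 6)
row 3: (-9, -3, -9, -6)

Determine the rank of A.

Row reduce to echelon form.
R2 ← R2 + (3)·R1: [0, 0, 0, 0]
R3 ← R3 − (3)·R1: [0, 0, 0, 0]
Echelon form has 1 nonzero row, so rank(A) = 1.

1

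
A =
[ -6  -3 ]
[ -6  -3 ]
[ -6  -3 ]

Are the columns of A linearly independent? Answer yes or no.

no

Row reduce A to echelon form.
R2 ← R2 − R1: [0, 0]
R3 ← R3 − R1: [0, 0]
1 pivot among 2 columns.
Only 1 < 2 pivot columns, so the columns are linearly dependent.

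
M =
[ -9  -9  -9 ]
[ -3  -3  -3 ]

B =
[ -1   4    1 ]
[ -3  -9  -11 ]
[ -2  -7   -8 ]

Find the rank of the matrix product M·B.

First compute MB:
[[ 54, 108, 162],
 [ 18,  36,  54]]
Now row reduce the product.
R2 ← R2 − (1/3)·R1: [0, 0, 0]
1 nonzero row, so rank(MB) = 1.

1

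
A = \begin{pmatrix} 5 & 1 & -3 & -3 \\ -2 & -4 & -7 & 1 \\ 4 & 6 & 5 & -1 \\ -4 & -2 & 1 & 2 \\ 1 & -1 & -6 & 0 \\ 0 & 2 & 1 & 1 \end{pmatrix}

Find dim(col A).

3

Row reduce to echelon form.
R2 ← R2 + (2/5)·R1: [0, -18/5, -41/5, -1/5]
R3 ← R3 − (4/5)·R1: [0, 26/5, 37/5, 7/5]
R4 ← R4 + (4/5)·R1: [0, -6/5, -7/5, -2/5]
R5 ← R5 − (1/5)·R1: [0, -6/5, -27/5, 3/5]
R3 ← R3 + (13/9)·R2: [0, 0, -40/9, 10/9]
R4 ← R4 − (1/3)·R2: [0, 0, 4/3, -1/3]
R5 ← R5 − (1/3)·R2: [0, 0, -8/3, 2/3]
R6 ← R6 + (5/9)·R2: [0, 0, -32/9, 8/9]
R4 ← R4 + (3/10)·R3: [0, 0, 0, 0]
R5 ← R5 − (3/5)·R3: [0, 0, 0, 0]
R6 ← R6 − (4/5)·R3: [0, 0, 0, 0]
Echelon form has 3 nonzero rows, so rank(A) = 3.
The column space has dimension equal to the rank: 3.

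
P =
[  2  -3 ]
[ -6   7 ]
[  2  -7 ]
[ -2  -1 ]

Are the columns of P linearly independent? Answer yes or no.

Row reduce P to echelon form.
R2 ← R2 + (3)·R1: [0, -2]
R3 ← R3 − R1: [0, -4]
R4 ← R4 + R1: [0, -4]
R3 ← R3 − (2)·R2: [0, 0]
R4 ← R4 − (2)·R2: [0, 0]
2 pivots among 2 columns.
Every column is a pivot column, so the columns are linearly independent.

yes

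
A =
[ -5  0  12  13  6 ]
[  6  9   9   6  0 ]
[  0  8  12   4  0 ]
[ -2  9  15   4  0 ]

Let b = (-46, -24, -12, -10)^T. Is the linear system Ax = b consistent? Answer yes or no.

Row reduce the augmented matrix [A | b].
R2 ← R2 + (6/5)·R1: [0, 9, 117/5, 108/5, 36/5, -396/5]
R4 ← R4 − (2/5)·R1: [0, 9, 51/5, -6/5, -12/5, 42/5]
R3 ← R3 − (8/9)·R2: [0, 0, -44/5, -76/5, -32/5, 292/5]
R4 ← R4 − R2: [0, 0, -66/5, -114/5, -48/5, 438/5]
R4 ← R4 − (3/2)·R3: [0, 0, 0, 0, 0, 0]
The echelon form has 3 nonzero rows, and every pivot lies in the first 5 columns, so rank(A) = rank([A|b]) = 3.
The system is consistent.

yes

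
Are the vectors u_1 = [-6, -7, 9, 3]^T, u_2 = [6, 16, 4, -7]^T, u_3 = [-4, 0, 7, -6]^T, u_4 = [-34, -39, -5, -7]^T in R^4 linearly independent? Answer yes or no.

yes

Form the matrix with these vectors as rows and row reduce.
R2 ← R2 + R1: [0, 9, 13, -4]
R3 ← R3 − (2/3)·R1: [0, 14/3, 1, -8]
R4 ← R4 − (17/3)·R1: [0, 2/3, -56, -24]
R3 ← R3 − (14/27)·R2: [0, 0, -155/27, -160/27]
R4 ← R4 − (2/27)·R2: [0, 0, -1538/27, -640/27]
R4 ← R4 − (1538/155)·R3: [0, 0, 0, 1088/31]
4 nonzero rows, so the 4 vectors span a space of dimension 4.
Since 4 = 4, the vectors are linearly independent.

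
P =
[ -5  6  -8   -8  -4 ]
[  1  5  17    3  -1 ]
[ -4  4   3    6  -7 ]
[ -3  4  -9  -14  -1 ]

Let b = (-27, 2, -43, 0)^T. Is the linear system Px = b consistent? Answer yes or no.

yes

Row reduce the augmented matrix [P | b].
R2 ← R2 + (1/5)·R1: [0, 31/5, 77/5, 7/5, -9/5, -17/5]
R3 ← R3 − (4/5)·R1: [0, -4/5, 47/5, 62/5, -19/5, -107/5]
R4 ← R4 − (3/5)·R1: [0, 2/5, -21/5, -46/5, 7/5, 81/5]
R3 ← R3 + (4/31)·R2: [0, 0, 353/31, 390/31, -125/31, -677/31]
R4 ← R4 − (2/31)·R2: [0, 0, -161/31, -288/31, 47/31, 509/31]
R4 ← R4 + (161/353)·R3: [0, 0, 0, -1254/353, -114/353, 2280/353]
The echelon form has 4 nonzero rows, and every pivot lies in the first 5 columns, so rank(P) = rank([P|b]) = 4.
The system is consistent.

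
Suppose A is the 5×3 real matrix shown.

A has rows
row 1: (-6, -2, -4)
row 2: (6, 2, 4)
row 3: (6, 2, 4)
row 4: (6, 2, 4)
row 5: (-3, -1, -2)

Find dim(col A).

Row reduce to echelon form.
R2 ← R2 + R1: [0, 0, 0]
R3 ← R3 + R1: [0, 0, 0]
R4 ← R4 + R1: [0, 0, 0]
R5 ← R5 − (1/2)·R1: [0, 0, 0]
Echelon form has 1 nonzero row, so rank(A) = 1.
The column space has dimension equal to the rank: 1.

1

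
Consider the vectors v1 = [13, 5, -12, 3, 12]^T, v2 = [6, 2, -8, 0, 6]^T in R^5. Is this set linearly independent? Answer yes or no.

yes

Form the matrix with these vectors as rows and row reduce.
R2 ← R2 − (6/13)·R1: [0, -4/13, -32/13, -18/13, 6/13]
2 nonzero rows, so the 2 vectors span a space of dimension 2.
Since 2 = 2, the vectors are linearly independent.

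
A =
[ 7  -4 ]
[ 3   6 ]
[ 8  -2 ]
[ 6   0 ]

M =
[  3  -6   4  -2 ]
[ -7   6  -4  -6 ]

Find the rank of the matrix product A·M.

First compute AM:
[[ 49, -66,  44,  10],
 [-33,  18, -12, -42],
 [ 38, -60,  40,  -4],
 [ 18, -36,  24, -12]]
Now row reduce the product.
R2 ← R2 + (33/49)·R1: [0, -1296/49, 864/49, -1728/49]
R3 ← R3 − (38/49)·R1: [0, -432/49, 288/49, -576/49]
R4 ← R4 − (18/49)·R1: [0, -576/49, 384/49, -768/49]
R3 ← R3 − (1/3)·R2: [0, 0, 0, 0]
R4 ← R4 − (4/9)·R2: [0, 0, 0, 0]
2 nonzero rows, so rank(AM) = 2.

2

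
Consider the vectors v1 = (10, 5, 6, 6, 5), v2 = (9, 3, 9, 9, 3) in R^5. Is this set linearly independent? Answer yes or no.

yes

Form the matrix with these vectors as rows and row reduce.
R2 ← R2 − (9/10)·R1: [0, -3/2, 18/5, 18/5, -3/2]
2 nonzero rows, so the 2 vectors span a space of dimension 2.
Since 2 = 2, the vectors are linearly independent.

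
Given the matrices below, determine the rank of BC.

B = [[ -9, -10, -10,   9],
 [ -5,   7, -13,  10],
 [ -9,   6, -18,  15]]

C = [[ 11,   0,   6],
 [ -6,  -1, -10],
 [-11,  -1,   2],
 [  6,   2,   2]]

First compute BC:
[[125,  38,  44],
 [106,  26, -106],
 [153,  42, -120]]
Now row reduce the product.
R2 ← R2 − (106/125)·R1: [0, -778/125, -17914/125]
R3 ← R3 − (153/125)·R1: [0, -564/125, -21732/125]
R3 ← R3 − (282/389)·R2: [0, 0, -27216/389]
3 nonzero rows, so rank(BC) = 3.

3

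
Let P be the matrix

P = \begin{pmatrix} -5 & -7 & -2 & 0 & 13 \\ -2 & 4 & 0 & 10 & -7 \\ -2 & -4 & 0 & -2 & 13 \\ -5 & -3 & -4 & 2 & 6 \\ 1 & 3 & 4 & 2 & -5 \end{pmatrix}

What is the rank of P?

5

Row reduce to echelon form.
R2 ← R2 − (2/5)·R1: [0, 34/5, 4/5, 10, -61/5]
R3 ← R3 − (2/5)·R1: [0, -6/5, 4/5, -2, 39/5]
R4 ← R4 − R1: [0, 4, -2, 2, -7]
R5 ← R5 + (1/5)·R1: [0, 8/5, 18/5, 2, -12/5]
R3 ← R3 + (3/17)·R2: [0, 0, 16/17, -4/17, 96/17]
R4 ← R4 − (10/17)·R2: [0, 0, -42/17, -66/17, 3/17]
R5 ← R5 − (4/17)·R2: [0, 0, 58/17, -6/17, 8/17]
R4 ← R4 + (21/8)·R3: [0, 0, 0, -9/2, 15]
R5 ← R5 − (29/8)·R3: [0, 0, 0, 1/2, -20]
R5 ← R5 + (1/9)·R4: [0, 0, 0, 0, -55/3]
Echelon form has 5 nonzero rows, so rank(P) = 5.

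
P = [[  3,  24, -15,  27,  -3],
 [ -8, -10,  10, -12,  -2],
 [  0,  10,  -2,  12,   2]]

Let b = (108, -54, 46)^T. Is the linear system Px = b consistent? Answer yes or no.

yes

Row reduce the augmented matrix [P | b].
R2 ← R2 + (8/3)·R1: [0, 54, -30, 60, -10, 234]
R3 ← R3 − (5/27)·R2: [0, 0, 32/9, 8/9, 104/27, 8/3]
The echelon form has 3 nonzero rows, and every pivot lies in the first 5 columns, so rank(P) = rank([P|b]) = 3.
The system is consistent.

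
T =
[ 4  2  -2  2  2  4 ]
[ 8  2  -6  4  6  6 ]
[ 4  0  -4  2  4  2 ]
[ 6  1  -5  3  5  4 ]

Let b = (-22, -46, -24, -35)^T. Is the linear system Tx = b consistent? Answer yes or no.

yes

Row reduce the augmented matrix [T | b].
R2 ← R2 − (2)·R1: [0, -2, -2, 0, 2, -2, -2]
R3 ← R3 − R1: [0, -2, -2, 0, 2, -2, -2]
R4 ← R4 − (3/2)·R1: [0, -2, -2, 0, 2, -2, -2]
R3 ← R3 − R2: [0, 0, 0, 0, 0, 0, 0]
R4 ← R4 − R2: [0, 0, 0, 0, 0, 0, 0]
The echelon form has 2 nonzero rows, and every pivot lies in the first 6 columns, so rank(T) = rank([T|b]) = 2.
The system is consistent.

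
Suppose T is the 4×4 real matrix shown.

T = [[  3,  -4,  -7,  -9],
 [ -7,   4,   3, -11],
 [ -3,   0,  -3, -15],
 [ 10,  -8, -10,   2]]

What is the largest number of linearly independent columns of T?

2

Row reduce to echelon form.
R2 ← R2 + (7/3)·R1: [0, -16/3, -40/3, -32]
R3 ← R3 + R1: [0, -4, -10, -24]
R4 ← R4 − (10/3)·R1: [0, 16/3, 40/3, 32]
R3 ← R3 − (3/4)·R2: [0, 0, 0, 0]
R4 ← R4 + R2: [0, 0, 0, 0]
Echelon form has 2 nonzero rows, so rank(T) = 2.
The rank gives the maximum number of linearly independent columns: 2.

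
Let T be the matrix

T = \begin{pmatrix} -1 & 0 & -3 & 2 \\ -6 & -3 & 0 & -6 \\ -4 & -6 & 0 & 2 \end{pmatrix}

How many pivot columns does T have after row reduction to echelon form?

Row reduce to echelon form.
R2 ← R2 − (6)·R1: [0, -3, 18, -18]
R3 ← R3 − (4)·R1: [0, -6, 12, -6]
R3 ← R3 − (2)·R2: [0, 0, -24, 30]
Echelon form has 3 nonzero rows, so rank(T) = 3.
Each nonzero row contributes one pivot column: 3 pivot columns.

3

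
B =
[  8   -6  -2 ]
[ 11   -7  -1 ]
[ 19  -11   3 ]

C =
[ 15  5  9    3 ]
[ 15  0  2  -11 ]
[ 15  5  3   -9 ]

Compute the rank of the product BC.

3

First compute BC:
[[  0,  30,  54, 108],
 [ 45,  50,  82, 119],
 [165, 110, 158, 151]]
Now row reduce the product.
Swap R1 ↔ R2
R3 ← R3 − (11/3)·R1: [0, -220/3, -428/3, -856/3]
R3 ← R3 + (22/9)·R2: [0, 0, -32/3, -64/3]
3 nonzero rows, so rank(BC) = 3.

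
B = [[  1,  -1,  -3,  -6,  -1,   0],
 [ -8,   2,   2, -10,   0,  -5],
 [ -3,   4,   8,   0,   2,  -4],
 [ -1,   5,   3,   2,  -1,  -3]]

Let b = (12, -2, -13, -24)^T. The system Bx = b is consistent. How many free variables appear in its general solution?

2

Row reduce the augmented matrix [B | b].
R2 ← R2 + (8)·R1: [0, -6, -22, -58, -8, -5, 94]
R3 ← R3 + (3)·R1: [0, 1, -1, -18, -1, -4, 23]
R4 ← R4 + R1: [0, 4, 0, -4, -2, -3, -12]
R3 ← R3 + (1/6)·R2: [0, 0, -14/3, -83/3, -7/3, -29/6, 116/3]
R4 ← R4 + (2/3)·R2: [0, 0, -44/3, -128/3, -22/3, -19/3, 152/3]
R4 ← R4 − (22/7)·R3: [0, 0, 0, 310/7, 0, 62/7, -496/7]
The echelon form has 4 nonzero rows, and every pivot lies in the first 6 columns, so rank(B) = rank([B|b]) = 4.
The system is consistent.
Free variables = (unknowns) − (rank) = 6 − 4 = 2.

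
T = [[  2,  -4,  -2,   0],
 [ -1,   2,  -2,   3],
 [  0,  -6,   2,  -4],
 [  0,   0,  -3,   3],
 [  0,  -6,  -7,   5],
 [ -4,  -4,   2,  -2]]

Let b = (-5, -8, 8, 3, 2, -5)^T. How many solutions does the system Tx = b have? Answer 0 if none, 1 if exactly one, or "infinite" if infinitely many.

Row reduce the augmented matrix [T | b].
R2 ← R2 + (1/2)·R1: [0, 0, -3, 3, -21/2]
R6 ← R6 + (2)·R1: [0, -12, -2, -2, -15]
Swap R2 ↔ R3
R5 ← R5 − R2: [0, 0, -9, 9, -6]
R6 ← R6 − (2)·R2: [0, 0, -6, 6, -31]
R4 ← R4 − R3: [0, 0, 0, 0, 27/2]
R5 ← R5 − (3)·R3: [0, 0, 0, 0, 51/2]
R6 ← R6 − (2)·R3: [0, 0, 0, 0, -10]
R5 ← R5 − (17/9)·R4: [0, 0, 0, 0, 0]
R6 ← R6 + (20/27)·R4: [0, 0, 0, 0, 0]
The echelon form has 4 nonzero rows; the last pivot sits in the augmented column, so rank(T) = 3 but rank([T|b]) = 4.
Since the ranks differ, the system is inconsistent.
It has no solutions.

0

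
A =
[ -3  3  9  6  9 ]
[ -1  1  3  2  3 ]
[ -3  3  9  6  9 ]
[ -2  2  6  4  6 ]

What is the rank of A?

Row reduce to echelon form.
R2 ← R2 − (1/3)·R1: [0, 0, 0, 0, 0]
R3 ← R3 − R1: [0, 0, 0, 0, 0]
R4 ← R4 − (2/3)·R1: [0, 0, 0, 0, 0]
Echelon form has 1 nonzero row, so rank(A) = 1.

1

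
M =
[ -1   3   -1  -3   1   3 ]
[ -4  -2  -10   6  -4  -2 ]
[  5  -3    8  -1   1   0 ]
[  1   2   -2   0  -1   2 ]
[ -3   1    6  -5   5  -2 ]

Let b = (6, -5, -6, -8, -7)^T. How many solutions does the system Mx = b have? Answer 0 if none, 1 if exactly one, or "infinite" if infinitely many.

Row reduce the augmented matrix [M | b].
R2 ← R2 − (4)·R1: [0, -14, -6, 18, -8, -14, -29]
R3 ← R3 + (5)·R1: [0, 12, 3, -16, 6, 15, 24]
R4 ← R4 + R1: [0, 5, -3, -3, 0, 5, -2]
R5 ← R5 − (3)·R1: [0, -8, 9, 4, 2, -11, -25]
R3 ← R3 + (6/7)·R2: [0, 0, -15/7, -4/7, -6/7, 3, -6/7]
R4 ← R4 + (5/14)·R2: [0, 0, -36/7, 24/7, -20/7, 0, -173/14]
R5 ← R5 − (4/7)·R2: [0, 0, 87/7, -44/7, 46/7, -3, -59/7]
R4 ← R4 − (12/5)·R3: [0, 0, 0, 24/5, -4/5, -36/5, -103/10]
R5 ← R5 + (29/5)·R3: [0, 0, 0, -48/5, 8/5, 72/5, -67/5]
R5 ← R5 + (2)·R4: [0, 0, 0, 0, 0, 0, -34]
The echelon form has 5 nonzero rows; the last pivot sits in the augmented column, so rank(M) = 4 but rank([M|b]) = 5.
Since the ranks differ, the system is inconsistent.
It has no solutions.

0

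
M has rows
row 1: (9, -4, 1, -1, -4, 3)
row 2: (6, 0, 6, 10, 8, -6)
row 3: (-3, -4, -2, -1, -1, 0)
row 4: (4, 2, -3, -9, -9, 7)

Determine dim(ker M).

2

Row reduce to echelon form.
R2 ← R2 − (2/3)·R1: [0, 8/3, 16/3, 32/3, 32/3, -8]
R3 ← R3 + (1/3)·R1: [0, -16/3, -5/3, -4/3, -7/3, 1]
R4 ← R4 − (4/9)·R1: [0, 34/9, -31/9, -77/9, -65/9, 17/3]
R3 ← R3 + (2)·R2: [0, 0, 9, 20, 19, -15]
R4 ← R4 − (17/12)·R2: [0, 0, -11, -71/3, -67/3, 17]
R4 ← R4 + (11/9)·R3: [0, 0, 0, 7/9, 8/9, -4/3]
4 nonzero rows, so rank(M) = 4.
M has 6 columns; by rank–nullity, nullity = 6 − 4 = 2.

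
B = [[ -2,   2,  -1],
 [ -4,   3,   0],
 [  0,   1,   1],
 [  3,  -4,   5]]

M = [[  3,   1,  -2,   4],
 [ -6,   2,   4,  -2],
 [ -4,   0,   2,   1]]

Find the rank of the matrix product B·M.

First compute BM:
[[-14,   2,  10, -13],
 [-30,   2,  20, -22],
 [-10,   2,   6,  -1],
 [ 13,  -5, -12,  25]]
Now row reduce the product.
R2 ← R2 − (15/7)·R1: [0, -16/7, -10/7, 41/7]
R3 ← R3 − (5/7)·R1: [0, 4/7, -8/7, 58/7]
R4 ← R4 + (13/14)·R1: [0, -22/7, -19/7, 181/14]
R3 ← R3 + (1/4)·R2: [0, 0, -3/2, 39/4]
R4 ← R4 − (11/8)·R2: [0, 0, -3/4, 39/8]
R4 ← R4 − (1/2)·R3: [0, 0, 0, 0]
3 nonzero rows, so rank(BM) = 3.

3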